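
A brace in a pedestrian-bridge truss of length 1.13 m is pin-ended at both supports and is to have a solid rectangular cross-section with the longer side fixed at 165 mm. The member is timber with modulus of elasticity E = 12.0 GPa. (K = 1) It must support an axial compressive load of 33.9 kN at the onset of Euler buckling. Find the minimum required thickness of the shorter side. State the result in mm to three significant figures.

L_e = K·L = 1 × 1.13 = 1.130 m
Required I = P_cr·L_e²/(π²E) = 3.390×10^4 × 1.130² / (π² × 1.20×10^10) = 3.655×10^-7 m⁴
I_req = 3.655×10^5 mm⁴
Rectangle, weak axis: I_min = h·b³/12 with h = 165 mm fixed  ⇒  b = (12I/h)^(1/3) = 29.8 mm

b ≈ 29.8 mm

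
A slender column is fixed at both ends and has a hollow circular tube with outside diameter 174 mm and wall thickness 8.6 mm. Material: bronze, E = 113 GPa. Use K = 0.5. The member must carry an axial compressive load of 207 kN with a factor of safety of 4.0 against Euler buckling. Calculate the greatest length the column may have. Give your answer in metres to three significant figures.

Inner diameter d_i = 174 − 2×8.6 = 156.8 mm
I = π(d_o⁴ − d_i⁴)/64 = π(174⁴ − 156.8⁴)/64 = 1.532×10^7 mm⁴
I = 1.532×10^-5 m⁴
Required critical load P_cr = n·P = 4.0 × 207 = 828.0 kN = 8.280×10^5 N
From P_cr = π²EI/(K·L)²:  L = (1/K)·√(π²EI/P_cr) = (1/0.5)·√(π²×1.13×10^11×1.532×10^-5/8.280×10^5)
L = 9.09 m

L_max ≈ 9.09 m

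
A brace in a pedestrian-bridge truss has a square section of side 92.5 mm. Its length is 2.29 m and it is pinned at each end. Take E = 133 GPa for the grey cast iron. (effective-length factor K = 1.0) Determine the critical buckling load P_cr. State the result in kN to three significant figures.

P_cr ≈ 1530 kN

I = a⁴/12 = 92.5⁴/12 = 6.101×10^6 mm⁴
I = 6.101×10^6 mm⁴ = 6.101×10^-6 m⁴
Effective length L_e = K·L = 1 × 2.29 = 2.290 m
P_cr = π²EI / L_e² = π² × 133×10⁹ × 6.101×10^-6 / 2.290² = 1.527×10^6 N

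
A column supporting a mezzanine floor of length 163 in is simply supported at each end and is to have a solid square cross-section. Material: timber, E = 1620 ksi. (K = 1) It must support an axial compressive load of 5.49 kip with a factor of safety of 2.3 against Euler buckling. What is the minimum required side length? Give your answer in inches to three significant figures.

Required P_cr = n·P = 2.3 × 5.49 = 12.63 kip
L_e = K·L = 1 × 163 = 163.0 in
Required I = P_cr·L_e²/(π²E) = 1.263×10^4 × 163.0² / (π² × 1.62×10^6) = 20.98 in⁴
Solid square: I = a⁴/12  ⇒  a = (12I)^(1/4) = (12×20.98)^(1/4) = 3.98 in

a ≈ 3.98 in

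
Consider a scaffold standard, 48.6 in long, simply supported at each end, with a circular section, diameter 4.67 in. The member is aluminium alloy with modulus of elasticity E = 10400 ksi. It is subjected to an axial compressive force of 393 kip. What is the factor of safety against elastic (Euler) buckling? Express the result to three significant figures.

n ≈ 2.58

I = πd⁴/64 = π×4.67⁴/64 = 23.35 in⁴
Effective length L_e = K·L = 1 × 48.6 = 48.60 in
P_cr = π²EI / L_e² = π² × 10400×10³ × 23.35 / 48.60² = 1.015×10^6 lb
Factor of safety n = P_cr / P = 1014.6 / 393 = 2.58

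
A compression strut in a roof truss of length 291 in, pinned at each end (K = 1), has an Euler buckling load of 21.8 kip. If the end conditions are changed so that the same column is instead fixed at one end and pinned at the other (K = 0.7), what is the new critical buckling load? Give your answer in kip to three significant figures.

P_cr ∝ 1/K², so P_cr,new = P_cr,old × (K_old/K_new)² = 21.8 × (1/0.7)²
= 21.8 × 2.041 = 44.5 kip

P_cr ≈ 44.5 kip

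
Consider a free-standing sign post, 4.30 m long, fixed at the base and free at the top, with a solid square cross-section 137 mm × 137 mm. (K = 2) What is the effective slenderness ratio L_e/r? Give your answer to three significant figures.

λ ≈ 217

I = a⁴/12 = 137⁴/12 = 2.936×10^7 mm⁴
A = 1.877×10^4 mm²;  r_min = √(I/A) = √(2.936×10^7/1.877×10^4) = 39.55 mm
L_e = K·L = 2 × 4.30 m = 8.600 m = 8600.0 mm
λ = L_e / r_min = 8600.0 / 39.55 = 217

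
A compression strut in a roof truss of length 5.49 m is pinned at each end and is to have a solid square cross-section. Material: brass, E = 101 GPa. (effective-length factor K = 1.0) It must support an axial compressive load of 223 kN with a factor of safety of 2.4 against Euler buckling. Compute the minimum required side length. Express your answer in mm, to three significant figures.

Required P_cr = n·P = 2.4 × 223 = 535.2 kN
L_e = K·L = 1 × 5.49 = 5.490 m
Required I = P_cr·L_e²/(π²E) = 5.352×10^5 × 5.490² / (π² × 1.01×10^11) = 1.618×10^-5 m⁴
I_req = 1.618×10^7 mm⁴
Solid square: I = a⁴/12  ⇒  a = (12I)^(1/4) = (12×1.618×10^7)^(1/4) = 118 mm

a ≈ 118 mm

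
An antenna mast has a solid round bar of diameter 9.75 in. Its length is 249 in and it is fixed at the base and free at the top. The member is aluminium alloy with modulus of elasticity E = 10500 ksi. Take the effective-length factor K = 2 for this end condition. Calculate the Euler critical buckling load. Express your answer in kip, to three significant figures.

I = πd⁴/64 = π×9.75⁴/64 = 443.6 in⁴
Effective length L_e = K·L = 2 × 249 = 498.0 in
P_cr = π²EI / L_e² = π² × 10500×10³ × 443.6 / 498.0² = 1.854×10^5 lb

P_cr ≈ 185 kip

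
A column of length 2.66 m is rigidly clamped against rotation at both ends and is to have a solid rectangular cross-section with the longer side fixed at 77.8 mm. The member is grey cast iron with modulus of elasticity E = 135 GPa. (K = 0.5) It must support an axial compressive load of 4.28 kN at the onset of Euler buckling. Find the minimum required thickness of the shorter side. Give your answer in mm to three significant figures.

L_e = K·L = 0.5 × 2.66 = 1.330 m
Required I = P_cr·L_e²/(π²E) = 4.280×10^3 × 1.330² / (π² × 1.35×10^11) = 5.682×10^-9 m⁴
I_req = 5.682×10^3 mm⁴
Rectangle, weak axis: I_min = h·b³/12 with h = 77.8 mm fixed  ⇒  b = (12I/h)^(1/3) = 9.57 mm

b ≈ 9.57 mm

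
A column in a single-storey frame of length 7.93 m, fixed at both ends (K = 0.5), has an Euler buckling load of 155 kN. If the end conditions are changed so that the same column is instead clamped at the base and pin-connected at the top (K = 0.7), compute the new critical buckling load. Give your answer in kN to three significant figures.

P_cr ∝ 1/K², so P_cr,new = P_cr,old × (K_old/K_new)² = 155 × (0.5/0.7)²
= 155 × 0.5102 = 79.1 kN

P_cr ≈ 79.1 kN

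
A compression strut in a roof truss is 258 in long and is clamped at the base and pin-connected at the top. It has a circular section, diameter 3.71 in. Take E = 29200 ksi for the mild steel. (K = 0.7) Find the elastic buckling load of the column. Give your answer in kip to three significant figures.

P_cr ≈ 82.2 kip

I = πd⁴/64 = π×3.71⁴/64 = 9.300 in⁴
Effective length L_e = K·L = 0.7 × 258 = 180.6 in
P_cr = π²EI / L_e² = π² × 29200×10³ × 9.300 / 180.6² = 8.217×10^4 lb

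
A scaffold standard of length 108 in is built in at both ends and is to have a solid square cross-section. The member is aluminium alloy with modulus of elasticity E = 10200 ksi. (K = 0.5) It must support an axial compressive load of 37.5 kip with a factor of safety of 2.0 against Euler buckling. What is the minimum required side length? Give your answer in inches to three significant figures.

a ≈ 2.26 in

Required P_cr = n·P = 2.0 × 37.5 = 75.00 kip
L_e = K·L = 0.5 × 108 = 54.00 in
Required I = P_cr·L_e²/(π²E) = 7.500×10^4 × 54.00² / (π² × 1.02×10^7) = 2.172 in⁴
Solid square: I = a⁴/12  ⇒  a = (12I)^(1/4) = (12×2.172)^(1/4) = 2.26 in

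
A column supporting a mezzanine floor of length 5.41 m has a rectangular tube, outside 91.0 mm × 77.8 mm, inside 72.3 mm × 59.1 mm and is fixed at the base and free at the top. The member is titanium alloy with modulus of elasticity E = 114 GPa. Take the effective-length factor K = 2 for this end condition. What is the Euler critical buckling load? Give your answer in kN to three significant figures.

Weak-axis I_min = (h_o·b_o³ − h_i·b_i³)/12 with b_o = 77.8, b_i = 59.10 mm (shorter outer/inner sides).
I_min = (91.0×77.8³ − 72.30×59.10³)/12 = 2.327×10^6 mm⁴
I = 2.327×10^6 mm⁴ = 2.327×10^-6 m⁴
Effective length L_e = K·L = 2 × 5.41 = 10.82 m
P_cr = π²EI / L_e² = π² × 114×10⁹ × 2.327×10^-6 / 10.82² = 2.237×10^4 N

P_cr ≈ 22.4 kN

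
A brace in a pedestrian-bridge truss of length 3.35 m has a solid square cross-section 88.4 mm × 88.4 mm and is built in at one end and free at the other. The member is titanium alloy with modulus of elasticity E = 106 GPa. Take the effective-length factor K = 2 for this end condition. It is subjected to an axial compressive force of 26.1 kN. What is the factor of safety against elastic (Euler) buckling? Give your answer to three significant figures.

n ≈ 4.54

I = a⁴/12 = 88.4⁴/12 = 5.089×10^6 mm⁴
I = 5.089×10^6 mm⁴ = 5.089×10^-6 m⁴
Effective length L_e = K·L = 2 × 3.35 = 6.700 m
P_cr = π²EI / L_e² = π² × 106×10⁹ × 5.089×10^-6 / 6.700² = 1.186×10^5 N
Factor of safety n = P_cr / P = 118.60 / 26.1 = 4.54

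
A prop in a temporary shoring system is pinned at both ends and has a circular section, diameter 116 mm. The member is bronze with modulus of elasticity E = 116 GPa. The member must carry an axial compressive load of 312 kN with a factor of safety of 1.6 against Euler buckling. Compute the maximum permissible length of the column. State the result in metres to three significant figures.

I = πd⁴/64 = π×116⁴/64 = 8.888×10^6 mm⁴
I = 8.888×10^-6 m⁴
Required critical load P_cr = n·P = 1.6 × 312 = 499.2 kN = 4.992×10^5 N
From P_cr = π²EI/(K·L)²:  L = (1/K)·√(π²EI/P_cr) = (1/1)·√(π²×1.16×10^11×8.888×10^-6/4.992×10^5)
L = 4.51 m

L_max ≈ 4.51 m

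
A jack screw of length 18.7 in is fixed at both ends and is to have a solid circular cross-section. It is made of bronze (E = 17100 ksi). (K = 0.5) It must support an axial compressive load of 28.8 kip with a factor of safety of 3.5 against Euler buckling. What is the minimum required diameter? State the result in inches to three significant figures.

Required P_cr = n·P = 3.5 × 28.8 = 100.8 kip
L_e = K·L = 0.5 × 18.7 = 9.350 in
Required I = P_cr·L_e²/(π²E) = 1.008×10^5 × 9.350² / (π² × 1.71×10^7) = 5.221×10^-2 in⁴
Solid circle: I = πd⁴/64  ⇒  d = (64I/π)^(1/4) = (64×5.221×10^-2/π)^(1/4) = 1.02 in

d ≈ 1.02 in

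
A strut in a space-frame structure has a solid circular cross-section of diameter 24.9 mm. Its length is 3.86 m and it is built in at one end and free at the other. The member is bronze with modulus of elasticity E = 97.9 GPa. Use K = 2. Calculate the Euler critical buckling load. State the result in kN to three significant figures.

P_cr ≈ 0.306 kN

I = πd⁴/64 = π×24.9⁴/64 = 1.887×10^4 mm⁴
I = 1.887×10^4 mm⁴ = 1.887×10^-8 m⁴
Effective length L_e = K·L = 2 × 3.86 = 7.720 m
P_cr = π²EI / L_e² = π² × 97.9×10⁹ × 1.887×10^-8 / 7.720² = 305.9 N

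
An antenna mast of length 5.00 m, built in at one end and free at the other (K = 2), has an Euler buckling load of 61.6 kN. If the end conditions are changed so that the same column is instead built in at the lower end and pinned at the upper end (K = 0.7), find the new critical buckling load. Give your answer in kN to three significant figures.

P_cr ≈ 503 kN

P_cr ∝ 1/K², so P_cr,new = P_cr,old × (K_old/K_new)² = 61.6 × (2/0.7)²
= 61.6 × 8.163 = 503 kN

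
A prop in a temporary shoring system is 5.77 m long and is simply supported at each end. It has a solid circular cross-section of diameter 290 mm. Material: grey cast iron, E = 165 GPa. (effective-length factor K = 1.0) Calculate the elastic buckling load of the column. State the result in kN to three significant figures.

P_cr ≈ 17000 kN

I = πd⁴/64 = π×290⁴/64 = 3.472×10^8 mm⁴
I = 3.472×10^8 mm⁴ = 3.472×10^-4 m⁴
Effective length L_e = K·L = 1 × 5.77 = 5.770 m
P_cr = π²EI / L_e² = π² × 165×10⁹ × 3.472×10^-4 / 5.770² = 1.698×10^7 N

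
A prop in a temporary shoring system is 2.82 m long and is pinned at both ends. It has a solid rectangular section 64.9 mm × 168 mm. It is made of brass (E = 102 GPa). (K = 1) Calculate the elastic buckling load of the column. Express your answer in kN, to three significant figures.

P_cr ≈ 484 kN

Buckling occurs about the weak axis: I_min = h·b³/12 with b = 64.9 mm (the shorter side).
I_min = 168×64.9³/12 = 3.827×10^6 mm⁴
I = 3.827×10^6 mm⁴ = 3.827×10^-6 m⁴
Effective length L_e = K·L = 1 × 2.82 = 2.820 m
P_cr = π²EI / L_e² = π² × 102×10⁹ × 3.827×10^-6 / 2.820² = 4.845×10^5 N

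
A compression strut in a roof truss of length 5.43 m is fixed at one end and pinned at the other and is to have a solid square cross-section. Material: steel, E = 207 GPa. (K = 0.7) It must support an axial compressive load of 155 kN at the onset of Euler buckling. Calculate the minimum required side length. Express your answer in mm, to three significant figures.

a ≈ 60.2 mm

L_e = K·L = 0.7 × 5.43 = 3.801 m
Required I = P_cr·L_e²/(π²E) = 1.550×10^5 × 3.801² / (π² × 2.07×10^11) = 1.096×10^-6 m⁴
I_req = 1.096×10^6 mm⁴
Solid square: I = a⁴/12  ⇒  a = (12I)^(1/4) = (12×1.096×10^6)^(1/4) = 60.2 mm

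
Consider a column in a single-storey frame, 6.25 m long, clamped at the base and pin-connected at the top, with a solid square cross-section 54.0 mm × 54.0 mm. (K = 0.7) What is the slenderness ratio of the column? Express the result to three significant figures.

I = a⁴/12 = 54.0⁴/12 = 7.086×10^5 mm⁴
A = 2.916×10^3 mm²;  r_min = √(I/A) = √(7.086×10^5/2.916×10^3) = 15.59 mm
L_e = K·L = 0.7 × 6.25 m = 4.375 m = 4375.0 mm
λ = L_e / r_min = 4375.0 / 15.59 = 281

λ ≈ 281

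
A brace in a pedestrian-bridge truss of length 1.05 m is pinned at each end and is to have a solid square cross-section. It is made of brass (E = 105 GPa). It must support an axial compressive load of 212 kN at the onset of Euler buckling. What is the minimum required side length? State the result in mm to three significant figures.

a ≈ 40.6 mm

L_e = K·L = 1 × 1.05 = 1.050 m
Required I = P_cr·L_e²/(π²E) = 2.120×10^5 × 1.050² / (π² × 1.05×10^11) = 2.255×10^-7 m⁴
I_req = 2.255×10^5 mm⁴
Solid square: I = a⁴/12  ⇒  a = (12I)^(1/4) = (12×2.255×10^5)^(1/4) = 40.6 mm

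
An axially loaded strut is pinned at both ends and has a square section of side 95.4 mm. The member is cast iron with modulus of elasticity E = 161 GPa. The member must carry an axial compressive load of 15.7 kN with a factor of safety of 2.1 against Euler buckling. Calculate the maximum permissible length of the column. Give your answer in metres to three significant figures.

L_max ≈ 18.2 m

I = a⁴/12 = 95.4⁴/12 = 6.903×10^6 mm⁴
I = 6.903×10^-6 m⁴
Required critical load P_cr = n·P = 2.1 × 15.7 = 32.97 kN = 3.297×10^4 N
From P_cr = π²EI/(K·L)²:  L = (1/K)·√(π²EI/P_cr) = (1/1)·√(π²×1.61×10^11×6.903×10^-6/3.297×10^4)
L = 18.2 m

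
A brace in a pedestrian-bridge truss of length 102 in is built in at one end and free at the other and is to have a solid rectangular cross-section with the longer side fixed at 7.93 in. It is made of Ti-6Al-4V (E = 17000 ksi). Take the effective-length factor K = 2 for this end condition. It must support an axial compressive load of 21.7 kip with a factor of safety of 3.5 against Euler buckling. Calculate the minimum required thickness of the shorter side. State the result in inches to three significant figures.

Required P_cr = n·P = 3.5 × 21.7 = 75.95 kip
L_e = K·L = 2 × 102 = 204.0 in
Required I = P_cr·L_e²/(π²E) = 7.595×10^4 × 204.0² / (π² × 1.70×10^7) = 18.84 in⁴
Rectangle, weak axis: I_min = h·b³/12 with h = 7.93 in fixed  ⇒  b = (12I/h)^(1/3) = 3.05 in

b ≈ 3.05 in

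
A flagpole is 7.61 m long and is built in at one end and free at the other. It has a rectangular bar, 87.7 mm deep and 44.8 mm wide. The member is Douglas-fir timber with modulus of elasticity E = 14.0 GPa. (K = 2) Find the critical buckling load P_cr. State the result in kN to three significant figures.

P_cr ≈ 0.392 kN

Buckling occurs about the weak axis: I_min = h·b³/12 with b = 44.8 mm (the shorter side).
I_min = 87.7×44.8³/12 = 6.571×10^5 mm⁴
I = 6.571×10^5 mm⁴ = 6.571×10^-7 m⁴
Effective length L_e = K·L = 2 × 7.61 = 15.22 m
P_cr = π²EI / L_e² = π² × 14.0×10⁹ × 6.571×10^-7 / 15.22² = 392.0 N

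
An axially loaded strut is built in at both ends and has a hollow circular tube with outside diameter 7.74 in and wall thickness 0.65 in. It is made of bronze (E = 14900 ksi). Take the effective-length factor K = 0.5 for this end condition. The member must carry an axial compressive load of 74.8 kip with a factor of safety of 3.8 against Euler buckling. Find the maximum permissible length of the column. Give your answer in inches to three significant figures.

L_max ≈ 436 in

Inner diameter d_i = 7.74 − 2×0.65 = 6.440 in
I = π(d_o⁴ − d_i⁴)/64 = π(7.74⁴ − 6.440⁴)/64 = 91.74 in⁴
Required critical load P_cr = n·P = 3.8 × 74.8 = 284.2 kip = 2.842×10^5 lb
From P_cr = π²EI/(K·L)²:  L = (1/K)·√(π²EI/P_cr) = (1/0.5)·√(π²×1.49×10^7×91.74/2.842×10^5)
L = 436 in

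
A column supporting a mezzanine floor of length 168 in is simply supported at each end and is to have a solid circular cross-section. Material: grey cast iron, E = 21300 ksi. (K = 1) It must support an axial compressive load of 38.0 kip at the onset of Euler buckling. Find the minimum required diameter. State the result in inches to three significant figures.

L_e = K·L = 1 × 168 = 168.0 in
Required I = P_cr·L_e²/(π²E) = 3.800×10^4 × 168.0² / (π² × 2.13×10^7) = 5.102 in⁴
Solid circle: I = πd⁴/64  ⇒  d = (64I/π)^(1/4) = (64×5.102/π)^(1/4) = 3.19 in

d ≈ 3.19 in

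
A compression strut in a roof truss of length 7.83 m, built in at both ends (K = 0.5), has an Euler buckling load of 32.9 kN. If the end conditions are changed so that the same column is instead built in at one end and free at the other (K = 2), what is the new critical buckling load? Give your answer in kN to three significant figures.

P_cr ≈ 2.06 kN

P_cr ∝ 1/K², so P_cr,new = P_cr,old × (K_old/K_new)² = 32.9 × (0.5/2)²
= 32.9 × 0.06250 = 2.06 kN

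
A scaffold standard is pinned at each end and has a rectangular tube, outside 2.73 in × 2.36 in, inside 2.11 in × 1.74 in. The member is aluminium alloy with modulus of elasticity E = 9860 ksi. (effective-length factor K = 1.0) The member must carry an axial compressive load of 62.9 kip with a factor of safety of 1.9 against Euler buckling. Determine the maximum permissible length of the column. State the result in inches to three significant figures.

L_max ≈ 41.0 in

Weak-axis I_min = (h_o·b_o³ − h_i·b_i³)/12 with b_o = 2.36, b_i = 1.740 in (shorter outer/inner sides).
I_min = (2.73×2.36³ − 2.110×1.740³)/12 = 2.064 in⁴
Required critical load P_cr = n·P = 1.9 × 62.9 = 119.5 kip = 1.195×10^5 lb
From P_cr = π²EI/(K·L)²:  L = (1/K)·√(π²EI/P_cr) = (1/1)·√(π²×9.86×10^6×2.064/1.195×10^5)
L = 41.0 in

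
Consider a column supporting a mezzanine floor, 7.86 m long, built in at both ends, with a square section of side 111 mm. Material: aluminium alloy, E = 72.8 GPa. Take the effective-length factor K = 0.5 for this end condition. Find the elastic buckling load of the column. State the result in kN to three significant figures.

P_cr ≈ 589 kN

I = a⁴/12 = 111⁴/12 = 1.265×10^7 mm⁴
I = 1.265×10^7 mm⁴ = 1.265×10^-5 m⁴
Effective length L_e = K·L = 0.5 × 7.86 = 3.930 m
P_cr = π²EI / L_e² = π² × 72.8×10⁹ × 1.265×10^-5 / 3.930² = 5.885×10^5 N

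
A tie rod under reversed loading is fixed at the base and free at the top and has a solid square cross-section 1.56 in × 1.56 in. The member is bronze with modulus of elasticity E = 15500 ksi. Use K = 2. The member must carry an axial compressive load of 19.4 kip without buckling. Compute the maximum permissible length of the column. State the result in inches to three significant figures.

I = a⁴/12 = 1.56⁴/12 = 0.4935 in⁴
At the buckling limit P_cr = P = 1.940×10^4 lb
From P_cr = π²EI/(K·L)²:  L = (1/K)·√(π²EI/P_cr) = (1/2)·√(π²×1.55×10^7×0.4935/1.940×10^4)
L = 31.2 in

L_max ≈ 31.2 in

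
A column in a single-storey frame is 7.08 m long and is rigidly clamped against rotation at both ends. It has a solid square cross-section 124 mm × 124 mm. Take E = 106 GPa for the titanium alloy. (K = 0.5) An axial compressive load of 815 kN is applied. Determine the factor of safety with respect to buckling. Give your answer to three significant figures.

n ≈ 2.02

I = a⁴/12 = 124⁴/12 = 1.970×10^7 mm⁴
I = 1.970×10^7 mm⁴ = 1.970×10^-5 m⁴
Effective length L_e = K·L = 0.5 × 7.08 = 3.540 m
P_cr = π²EI / L_e² = π² × 106×10⁹ × 1.970×10^-5 / 3.540² = 1.645×10^6 N
Factor of safety n = P_cr / P = 1644.8 / 815 = 2.02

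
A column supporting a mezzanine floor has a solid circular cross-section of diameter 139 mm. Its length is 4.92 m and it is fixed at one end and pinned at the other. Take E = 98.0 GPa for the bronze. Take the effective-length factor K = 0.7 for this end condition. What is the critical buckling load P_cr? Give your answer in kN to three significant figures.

I = πd⁴/64 = π×139⁴/64 = 1.832×10^7 mm⁴
I = 1.832×10^7 mm⁴ = 1.832×10^-5 m⁴
Effective length L_e = K·L = 0.7 × 4.92 = 3.444 m
P_cr = π²EI / L_e² = π² × 98.0×10⁹ × 1.832×10^-5 / 3.444² = 1.494×10^6 N

P_cr ≈ 1490 kN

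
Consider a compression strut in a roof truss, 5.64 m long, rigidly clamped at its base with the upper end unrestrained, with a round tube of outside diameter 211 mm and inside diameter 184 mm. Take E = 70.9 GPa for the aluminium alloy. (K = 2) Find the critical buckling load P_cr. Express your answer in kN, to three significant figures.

P_cr ≈ 226 kN

d_o = 211 mm, d_i = 184 mm
I = π(d_o⁴ − d_i⁴)/64 = π(211⁴ − 184.0⁴)/64 = 4.103×10^7 mm⁴
I = 4.103×10^7 mm⁴ = 4.103×10^-5 m⁴
Effective length L_e = K·L = 2 × 5.64 = 11.28 m
P_cr = π²EI / L_e² = π² × 70.9×10⁹ × 4.103×10^-5 / 11.28² = 2.257×10^5 N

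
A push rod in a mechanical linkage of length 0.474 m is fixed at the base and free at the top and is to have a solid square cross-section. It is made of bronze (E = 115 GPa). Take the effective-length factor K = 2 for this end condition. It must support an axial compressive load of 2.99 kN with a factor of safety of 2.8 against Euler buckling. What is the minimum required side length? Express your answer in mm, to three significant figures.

Required P_cr = n·P = 2.8 × 2.99 = 8.372 kN
L_e = K·L = 2 × 0.474 = 0.9480 m
Required I = P_cr·L_e²/(π²E) = 8.372×10^3 × 0.9480² / (π² × 1.15×10^11) = 6.629×10^-9 m⁴
I_req = 6.629×10^3 mm⁴
Solid square: I = a⁴/12  ⇒  a = (12I)^(1/4) = (12×6.629×10^3)^(1/4) = 16.8 mm

a ≈ 16.8 mm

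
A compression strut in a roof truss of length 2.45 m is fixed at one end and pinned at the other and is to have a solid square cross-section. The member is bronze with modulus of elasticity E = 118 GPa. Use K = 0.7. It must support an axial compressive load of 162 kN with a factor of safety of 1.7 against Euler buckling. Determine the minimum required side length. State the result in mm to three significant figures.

Required P_cr = n·P = 1.7 × 162 = 275.4 kN
L_e = K·L = 0.7 × 2.45 = 1.715 m
Required I = P_cr·L_e²/(π²E) = 2.754×10^5 × 1.715² / (π² × 1.18×10^11) = 6.955×10^-7 m⁴
I_req = 6.955×10^5 mm⁴
Solid square: I = a⁴/12  ⇒  a = (12I)^(1/4) = (12×6.955×10^5)^(1/4) = 53.7 mm

a ≈ 53.7 mm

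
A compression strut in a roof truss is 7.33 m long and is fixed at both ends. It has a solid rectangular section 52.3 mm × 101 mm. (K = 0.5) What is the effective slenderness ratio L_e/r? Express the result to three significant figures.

Buckling occurs about the weak axis: I_min = h·b³/12 with b = 52.3 mm (the shorter side).
I_min = 101×52.3³/12 = 1.204×10^6 mm⁴
A = 5.282×10^3 mm²;  r_min = √(I/A) = √(1.204×10^6/5.282×10^3) = 15.10 mm
L_e = K·L = 0.5 × 7.33 m = 3.665 m = 3665.0 mm
λ = L_e / r_min = 3665.0 / 15.10 = 243

λ ≈ 243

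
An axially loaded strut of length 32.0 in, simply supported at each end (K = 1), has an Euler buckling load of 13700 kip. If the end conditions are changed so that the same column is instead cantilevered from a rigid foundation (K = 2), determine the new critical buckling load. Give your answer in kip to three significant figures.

P_cr ∝ 1/K², so P_cr,new = P_cr,old × (K_old/K_new)² = 13700 × (1/2)²
= 13700 × 0.2500 = 3420 kip

P_cr ≈ 3420 kip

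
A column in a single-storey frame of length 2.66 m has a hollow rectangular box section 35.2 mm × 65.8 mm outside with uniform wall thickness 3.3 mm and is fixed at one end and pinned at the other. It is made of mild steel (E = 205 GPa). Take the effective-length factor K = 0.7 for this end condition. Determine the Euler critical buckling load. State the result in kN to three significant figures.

Inner dimensions: h_i = 65.8 − 2×3.3 = 59.20 mm, b_i = 35.2 − 2×3.3 = 28.60 mm
Weak-axis I_min = (h_o·b_o³ − h_i·b_i³)/12 with b_o = 35.2, b_i = 28.60 mm (shorter outer/inner sides).
I_min = (65.8×35.2³ − 59.20×28.60³)/12 = 1.237×10^5 mm⁴
I = 1.237×10^5 mm⁴ = 1.237×10^-7 m⁴
Effective length L_e = K·L = 0.7 × 2.66 = 1.862 m
P_cr = π²EI / L_e² = π² × 205×10⁹ × 1.237×10^-7 / 1.862² = 7.221×10^4 N

P_cr ≈ 72.2 kN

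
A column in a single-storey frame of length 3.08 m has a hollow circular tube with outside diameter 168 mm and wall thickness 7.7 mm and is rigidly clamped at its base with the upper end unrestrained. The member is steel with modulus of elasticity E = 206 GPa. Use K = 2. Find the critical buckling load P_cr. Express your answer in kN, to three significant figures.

Inner diameter d_i = 168 − 2×7.7 = 152.6 mm
I = π(d_o⁴ − d_i⁴)/64 = π(168⁴ − 152.6⁴)/64 = 1.248×10^7 mm⁴
I = 1.248×10^7 mm⁴ = 1.248×10^-5 m⁴
Effective length L_e = K·L = 2 × 3.08 = 6.160 m
P_cr = π²EI / L_e² = π² × 206×10⁹ × 1.248×10^-5 / 6.160² = 6.689×10^5 N

P_cr ≈ 669 kN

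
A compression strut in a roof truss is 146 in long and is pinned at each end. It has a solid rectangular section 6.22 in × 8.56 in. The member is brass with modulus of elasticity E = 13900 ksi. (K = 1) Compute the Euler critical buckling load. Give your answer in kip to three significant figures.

Buckling occurs about the weak axis: I_min = h·b³/12 with b = 6.22 in (the shorter side).
I_min = 8.56×6.22³/12 = 171.7 in⁴
Effective length L_e = K·L = 1 × 146 = 146.0 in
P_cr = π²EI / L_e² = π² × 13900×10³ × 171.7 / 146.0² = 1.105×10^6 lb

P_cr ≈ 1100 kip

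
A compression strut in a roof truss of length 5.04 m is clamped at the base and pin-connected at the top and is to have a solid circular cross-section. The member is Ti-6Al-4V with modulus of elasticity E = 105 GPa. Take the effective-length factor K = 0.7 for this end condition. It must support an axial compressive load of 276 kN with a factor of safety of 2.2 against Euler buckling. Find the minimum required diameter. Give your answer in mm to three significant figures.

Required P_cr = n·P = 2.2 × 276 = 607.2 kN
L_e = K·L = 0.7 × 5.04 = 3.528 m
Required I = P_cr·L_e²/(π²E) = 6.072×10^5 × 3.528² / (π² × 1.05×10^11) = 7.293×10^-6 m⁴
I_req = 7.293×10^6 mm⁴
Solid circle: I = πd⁴/64  ⇒  d = (64I/π)^(1/4) = (64×7.293×10^6/π)^(1/4) = 110 mm

d ≈ 110 mm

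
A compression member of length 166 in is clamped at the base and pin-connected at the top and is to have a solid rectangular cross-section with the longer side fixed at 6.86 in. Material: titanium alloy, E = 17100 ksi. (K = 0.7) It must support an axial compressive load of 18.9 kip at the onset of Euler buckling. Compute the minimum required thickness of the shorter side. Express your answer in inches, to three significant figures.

L_e = K·L = 0.7 × 166 = 116.2 in
Required I = P_cr·L_e²/(π²E) = 1.890×10^4 × 116.2² / (π² × 1.71×10^7) = 1.512 in⁴
Rectangle, weak axis: I_min = h·b³/12 with h = 6.86 in fixed  ⇒  b = (12I/h)^(1/3) = 1.38 in

b ≈ 1.38 in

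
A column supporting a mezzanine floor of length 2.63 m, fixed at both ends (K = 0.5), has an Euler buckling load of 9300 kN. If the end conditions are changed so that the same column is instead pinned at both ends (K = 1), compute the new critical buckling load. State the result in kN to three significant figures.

P_cr ∝ 1/K², so P_cr,new = P_cr,old × (K_old/K_new)² = 9300 × (0.5/1)²
= 9300 × 0.2500 = 2320 kN

P_cr ≈ 2320 kN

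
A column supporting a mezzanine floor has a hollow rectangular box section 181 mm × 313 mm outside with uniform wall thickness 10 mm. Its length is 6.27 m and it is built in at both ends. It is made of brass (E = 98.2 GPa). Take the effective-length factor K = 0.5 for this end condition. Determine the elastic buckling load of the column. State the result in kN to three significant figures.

P_cr ≈ 5200 kN

Inner dimensions: h_i = 313 − 2×10 = 293.0 mm, b_i = 181 − 2×10 = 161.0 mm
Weak-axis I_min = (h_o·b_o³ − h_i·b_i³)/12 with b_o = 181, b_i = 161.0 mm (shorter outer/inner sides).
I_min = (313×181³ − 293.0×161.0³)/12 = 5.277×10^7 mm⁴
I = 5.277×10^7 mm⁴ = 5.277×10^-5 m⁴
Effective length L_e = K·L = 0.5 × 6.27 = 3.135 m
P_cr = π²EI / L_e² = π² × 98.2×10⁹ × 5.277×10^-5 / 3.135² = 5.204×10^6 N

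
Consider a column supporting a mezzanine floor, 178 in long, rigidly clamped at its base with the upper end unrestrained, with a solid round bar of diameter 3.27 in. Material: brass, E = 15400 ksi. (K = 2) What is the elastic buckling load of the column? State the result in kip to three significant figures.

I = πd⁴/64 = π×3.27⁴/64 = 5.613 in⁴
Effective length L_e = K·L = 2 × 178 = 356.0 in
P_cr = π²EI / L_e² = π² × 15400×10³ × 5.613 / 356.0² = 6.731×10^3 lb

P_cr ≈ 6.73 kip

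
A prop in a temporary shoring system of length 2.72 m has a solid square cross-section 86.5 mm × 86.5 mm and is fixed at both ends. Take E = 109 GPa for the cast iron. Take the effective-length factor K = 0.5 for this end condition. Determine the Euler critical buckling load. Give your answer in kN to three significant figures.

I = a⁴/12 = 86.5⁴/12 = 4.665×10^6 mm⁴
I = 4.665×10^6 mm⁴ = 4.665×10^-6 m⁴
Effective length L_e = K·L = 0.5 × 2.72 = 1.360 m
P_cr = π²EI / L_e² = π² × 109×10⁹ × 4.665×10^-6 / 1.360² = 2.714×10^6 N

P_cr ≈ 2710 kN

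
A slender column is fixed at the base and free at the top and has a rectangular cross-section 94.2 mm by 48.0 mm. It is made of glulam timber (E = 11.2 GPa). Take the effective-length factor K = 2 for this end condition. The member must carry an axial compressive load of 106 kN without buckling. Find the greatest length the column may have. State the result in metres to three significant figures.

L_max ≈ 0.476 m

Buckling occurs about the weak axis: I_min = h·b³/12 with b = 48.0 mm (the shorter side).
I_min = 94.2×48.0³/12 = 8.681×10^5 mm⁴
I = 8.681×10^-7 m⁴
At the buckling limit P_cr = P = 1.060×10^5 N
From P_cr = π²EI/(K·L)²:  L = (1/K)·√(π²EI/P_cr) = (1/2)·√(π²×1.12×10^10×8.681×10^-7/1.060×10^5)
L = 0.476 m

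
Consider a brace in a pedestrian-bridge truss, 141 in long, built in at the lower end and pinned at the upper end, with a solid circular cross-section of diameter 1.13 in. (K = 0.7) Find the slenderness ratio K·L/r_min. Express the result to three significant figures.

For a solid circle r = d/4 = 1.13/4 = 0.2825 in
L_e = K·L = 0.7 × 141 = 98.70 in
λ = L_e / r_min = 98.700 / 0.2825 = 349

λ ≈ 349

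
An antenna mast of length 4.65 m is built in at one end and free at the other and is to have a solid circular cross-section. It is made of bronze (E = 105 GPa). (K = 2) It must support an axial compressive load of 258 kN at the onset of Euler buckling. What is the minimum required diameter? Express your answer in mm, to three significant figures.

L_e = K·L = 2 × 4.65 = 9.300 m
Required I = P_cr·L_e²/(π²E) = 2.580×10^5 × 9.300² / (π² × 1.05×10^11) = 2.153×10^-5 m⁴
I_req = 2.153×10^7 mm⁴
Solid circle: I = πd⁴/64  ⇒  d = (64I/π)^(1/4) = (64×2.153×10^7/π)^(1/4) = 145 mm

d ≈ 145 mm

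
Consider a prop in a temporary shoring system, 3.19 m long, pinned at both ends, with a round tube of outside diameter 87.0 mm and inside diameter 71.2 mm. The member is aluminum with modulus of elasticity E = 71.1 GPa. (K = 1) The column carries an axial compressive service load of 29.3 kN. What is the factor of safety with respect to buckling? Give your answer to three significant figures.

n ≈ 3.65

d_o = 87.0 mm, d_i = 71.2 mm
I = π(d_o⁴ − d_i⁴)/64 = π(87.0⁴ − 71.20⁴)/64 = 1.551×10^6 mm⁴
I = 1.551×10^6 mm⁴ = 1.551×10^-6 m⁴
Effective length L_e = K·L = 1 × 3.19 = 3.190 m
P_cr = π²EI / L_e² = π² × 71.1×10⁹ × 1.551×10^-6 / 3.190² = 1.069×10^5 N
Factor of safety n = P_cr / P = 106.93 / 29.3 = 3.65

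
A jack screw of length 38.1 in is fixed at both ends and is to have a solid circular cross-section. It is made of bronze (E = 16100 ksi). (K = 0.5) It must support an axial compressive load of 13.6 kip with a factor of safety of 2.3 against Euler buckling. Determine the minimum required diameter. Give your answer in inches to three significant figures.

d ≈ 1.10 in

Required P_cr = n·P = 2.3 × 13.6 = 31.28 kip
L_e = K·L = 0.5 × 38.1 = 19.05 in
Required I = P_cr·L_e²/(π²E) = 3.128×10^4 × 19.05² / (π² × 1.61×10^7) = 7.144×10^-2 in⁴
Solid circle: I = πd⁴/64  ⇒  d = (64I/π)^(1/4) = (64×7.144×10^-2/π)^(1/4) = 1.10 in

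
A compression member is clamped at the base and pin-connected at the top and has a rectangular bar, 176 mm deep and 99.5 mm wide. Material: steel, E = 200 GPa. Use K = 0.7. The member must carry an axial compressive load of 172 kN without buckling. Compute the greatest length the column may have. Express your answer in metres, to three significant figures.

Buckling occurs about the weak axis: I_min = h·b³/12 with b = 99.5 mm (the shorter side).
I_min = 176×99.5³/12 = 1.445×10^7 mm⁴
I = 1.445×10^-5 m⁴
At the buckling limit P_cr = P = 1.720×10^5 N
From P_cr = π²EI/(K·L)²:  L = (1/K)·√(π²EI/P_cr) = (1/0.7)·√(π²×2.00×10^11×1.445×10^-5/1.720×10^5)
L = 18.4 m

L_max ≈ 18.4 m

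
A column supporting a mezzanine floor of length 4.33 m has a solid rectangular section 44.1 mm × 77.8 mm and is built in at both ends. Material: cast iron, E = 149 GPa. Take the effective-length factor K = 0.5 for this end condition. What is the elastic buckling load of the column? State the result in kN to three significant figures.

P_cr ≈ 174 kN

Buckling occurs about the weak axis: I_min = h·b³/12 with b = 44.1 mm (the shorter side).
I_min = 77.8×44.1³/12 = 5.561×10^5 mm⁴
I = 5.561×10^5 mm⁴ = 5.561×10^-7 m⁴
Effective length L_e = K·L = 0.5 × 4.33 = 2.165 m
P_cr = π²EI / L_e² = π² × 149×10⁹ × 5.561×10^-7 / 2.165² = 1.745×10^5 N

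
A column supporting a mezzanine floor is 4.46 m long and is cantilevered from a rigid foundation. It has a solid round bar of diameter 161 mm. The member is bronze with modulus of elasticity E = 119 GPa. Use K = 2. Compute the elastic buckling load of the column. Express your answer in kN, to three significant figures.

P_cr ≈ 487 kN

I = πd⁴/64 = π×161⁴/64 = 3.298×10^7 mm⁴
I = 3.298×10^7 mm⁴ = 3.298×10^-5 m⁴
Effective length L_e = K·L = 2 × 4.46 = 8.920 m
P_cr = π²EI / L_e² = π² × 119×10⁹ × 3.298×10^-5 / 8.920² = 4.868×10^5 N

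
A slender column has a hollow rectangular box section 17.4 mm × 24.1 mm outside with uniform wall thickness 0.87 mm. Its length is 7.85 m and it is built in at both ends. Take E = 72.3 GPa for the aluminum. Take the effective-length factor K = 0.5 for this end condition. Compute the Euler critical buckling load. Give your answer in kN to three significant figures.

P_cr ≈ 0.159 kN

Inner dimensions: h_i = 24.1 − 2×0.87 = 22.36 mm, b_i = 17.4 − 2×0.87 = 15.66 mm
Weak-axis I_min = (h_o·b_o³ − h_i·b_i³)/12 with b_o = 17.4, b_i = 15.66 mm (shorter outer/inner sides).
I_min = (24.1×17.4³ − 22.36×15.66³)/12 = 3.424×10^3 mm⁴
I = 3.424×10^3 mm⁴ = 3.424×10^-9 m⁴
Effective length L_e = K·L = 0.5 × 7.85 = 3.925 m
P_cr = π²EI / L_e² = π² × 72.3×10⁹ × 3.424×10^-9 / 3.925² = 158.6 N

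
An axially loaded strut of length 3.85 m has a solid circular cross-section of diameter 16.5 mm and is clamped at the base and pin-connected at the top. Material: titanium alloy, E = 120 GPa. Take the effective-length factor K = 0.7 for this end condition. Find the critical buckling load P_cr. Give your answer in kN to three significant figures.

P_cr ≈ 0.593 kN

I = πd⁴/64 = π×16.5⁴/64 = 3.638×10^3 mm⁴
I = 3.638×10^3 mm⁴ = 3.638×10^-9 m⁴
Effective length L_e = K·L = 0.7 × 3.85 = 2.695 m
P_cr = π²EI / L_e² = π² × 120×10⁹ × 3.638×10^-9 / 2.695² = 593.3 N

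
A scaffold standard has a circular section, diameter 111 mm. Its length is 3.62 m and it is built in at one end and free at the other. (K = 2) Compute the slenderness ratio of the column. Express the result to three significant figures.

I = πd⁴/64 = π×111⁴/64 = 7.452×10^6 mm⁴
A = 9.677×10^3 mm²;  r_min = √(I/A) = √(7.452×10^6/9.677×10^3) = 27.75 mm
L_e = K·L = 2 × 3.62 m = 7.240 m = 7240.0 mm
λ = L_e / r_min = 7240.0 / 27.75 = 261

λ ≈ 261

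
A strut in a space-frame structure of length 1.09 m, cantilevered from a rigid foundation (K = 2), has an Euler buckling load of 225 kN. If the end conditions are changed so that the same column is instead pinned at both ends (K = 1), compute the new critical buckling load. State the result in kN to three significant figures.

P_cr ∝ 1/K², so P_cr,new = P_cr,old × (K_old/K_new)² = 225 × (2/1)²
= 225 × 4.000 = 900 kN

P_cr ≈ 900 kN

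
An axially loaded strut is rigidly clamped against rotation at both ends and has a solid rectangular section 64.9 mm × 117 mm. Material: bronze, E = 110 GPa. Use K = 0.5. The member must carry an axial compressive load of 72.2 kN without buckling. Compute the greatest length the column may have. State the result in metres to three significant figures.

Buckling occurs about the weak axis: I_min = h·b³/12 with b = 64.9 mm (the shorter side).
I_min = 117×64.9³/12 = 2.665×10^6 mm⁴
I = 2.665×10^-6 m⁴
At the buckling limit P_cr = P = 7.220×10^4 N
From P_cr = π²EI/(K·L)²:  L = (1/K)·√(π²EI/P_cr) = (1/0.5)·√(π²×1.10×10^11×2.665×10^-6/7.220×10^4)
L = 12.7 m

L_max ≈ 12.7 m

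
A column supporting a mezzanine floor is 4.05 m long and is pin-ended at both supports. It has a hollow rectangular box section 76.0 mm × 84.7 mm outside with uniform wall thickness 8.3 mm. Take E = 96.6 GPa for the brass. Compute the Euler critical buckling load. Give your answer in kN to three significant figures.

Inner dimensions: h_i = 84.7 − 2×8.3 = 68.10 mm, b_i = 76.0 − 2×8.3 = 59.40 mm
Weak-axis I_min = (h_o·b_o³ − h_i·b_i³)/12 with b_o = 76.0, b_i = 59.40 mm (shorter outer/inner sides).
I_min = (84.7×76.0³ − 68.10×59.40³)/12 = 1.909×10^6 mm⁴
I = 1.909×10^6 mm⁴ = 1.909×10^-6 m⁴
Effective length L_e = K·L = 1 × 4.05 = 4.050 m
P_cr = π²EI / L_e² = π² × 96.6×10⁹ × 1.909×10^-6 / 4.050² = 1.110×10^5 N

P_cr ≈ 111 kN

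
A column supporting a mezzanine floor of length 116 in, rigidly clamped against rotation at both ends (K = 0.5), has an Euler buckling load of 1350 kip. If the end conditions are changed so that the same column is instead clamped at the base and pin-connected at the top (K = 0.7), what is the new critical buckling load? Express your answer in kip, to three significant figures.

P_cr ∝ 1/K², so P_cr,new = P_cr,old × (K_old/K_new)² = 1350 × (0.5/0.7)²
= 1350 × 0.5102 = 689 kip

P_cr ≈ 689 kip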